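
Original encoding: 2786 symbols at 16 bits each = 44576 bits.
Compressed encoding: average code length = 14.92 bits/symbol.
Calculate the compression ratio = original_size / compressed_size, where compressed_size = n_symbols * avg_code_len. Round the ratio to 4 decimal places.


original_size = n_symbols * orig_bits = 2786 * 16 = 44576 bits
compressed_size = n_symbols * avg_code_len = 2786 * 14.92 = 41567.12 bits
ratio = original_size / compressed_size = 44576 / 41567.12 = 1.0724

Compression ratio = 1.0724


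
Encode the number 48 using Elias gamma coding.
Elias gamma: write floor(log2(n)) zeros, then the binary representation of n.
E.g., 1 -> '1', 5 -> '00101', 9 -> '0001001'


num_bits = floor(log2(48)) + 1 = 6
leading_zeros = num_bits - 1 = 5
binary(48) = 110000

Elias gamma(48) = '00000' + '110000' = 00000110000 (11 bits)


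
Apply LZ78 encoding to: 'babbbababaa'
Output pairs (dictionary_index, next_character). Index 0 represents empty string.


LZ78 encoding steps:
Dictionary: {0: ''}
Step 1: w='' (idx 0), next='b' -> output (0, 'b'), add 'b' as idx 1
Step 2: w='' (idx 0), next='a' -> output (0, 'a'), add 'a' as idx 2
Step 3: w='b' (idx 1), next='b' -> output (1, 'b'), add 'bb' as idx 3
Step 4: w='b' (idx 1), next='a' -> output (1, 'a'), add 'ba' as idx 4
Step 5: w='ba' (idx 4), next='b' -> output (4, 'b'), add 'bab' as idx 5
Step 6: w='a' (idx 2), next='a' -> output (2, 'a'), add 'aa' as idx 6


Encoded: [(0, 'b'), (0, 'a'), (1, 'b'), (1, 'a'), (4, 'b'), (2, 'a')]


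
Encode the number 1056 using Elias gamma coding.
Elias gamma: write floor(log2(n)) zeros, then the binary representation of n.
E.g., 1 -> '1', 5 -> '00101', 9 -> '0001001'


num_bits = floor(log2(1056)) + 1 = 11
leading_zeros = num_bits - 1 = 10
binary(1056) = 10000100000

Elias gamma(1056) = '0000000000' + '10000100000' = 000000000010000100000 (21 bits)


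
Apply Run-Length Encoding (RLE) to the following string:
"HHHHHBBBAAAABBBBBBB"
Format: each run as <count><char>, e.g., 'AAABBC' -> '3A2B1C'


Scanning runs left to right:
  i=0: run of 'H' x 5 -> '5H'
  i=5: run of 'B' x 3 -> '3B'
  i=8: run of 'A' x 4 -> '4A'
  i=12: run of 'B' x 7 -> '7B'

RLE = 5H3B4A7B


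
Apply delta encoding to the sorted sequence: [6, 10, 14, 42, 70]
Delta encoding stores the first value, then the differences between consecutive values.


First value: 6
Deltas:
  10 - 6 = 4
  14 - 10 = 4
  42 - 14 = 28
  70 - 42 = 28


Delta encoded: [6, 4, 4, 28, 28]


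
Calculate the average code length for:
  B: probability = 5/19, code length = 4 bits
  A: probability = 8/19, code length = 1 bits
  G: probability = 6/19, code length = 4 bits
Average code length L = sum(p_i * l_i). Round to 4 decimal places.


Weighted contributions p_i * l_i:
  B: (5/19) * 4 = 20/19
  A: (8/19) * 1 = 8/19
  G: (6/19) * 4 = 24/19
Sum = (20 + 8 + 24)/19 = 52/19

L = 52/19 = 2.7368 bits/symbol


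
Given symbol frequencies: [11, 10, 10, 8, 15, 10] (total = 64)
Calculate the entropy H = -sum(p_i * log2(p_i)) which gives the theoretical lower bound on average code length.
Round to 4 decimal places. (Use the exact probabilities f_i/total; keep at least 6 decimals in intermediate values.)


Per-symbol terms -p_i * log2(p_i) with p_i = f_i/64:
  p = 11/64 = 0.171875: log2(p) = -2.540568, -p*log2(p) = 0.436660
  p = 10/64 = 0.156250: log2(p) = -2.678072, -p*log2(p) = 0.418449
  p = 10/64 = 0.156250: log2(p) = -2.678072, -p*log2(p) = 0.418449
  p = 8/64 = 0.125000: log2(p) = -3.000000, -p*log2(p) = 0.375000
  p = 15/64 = 0.234375: log2(p) = -2.093109, -p*log2(p) = 0.490573
  p = 10/64 = 0.156250: log2(p) = -2.678072, -p*log2(p) = 0.418449
H = 0.436660 + 0.418449 + 0.418449 + 0.375000 + 0.490573 + 0.418449 = 2.557580

H = 2.5576 bits/symbol


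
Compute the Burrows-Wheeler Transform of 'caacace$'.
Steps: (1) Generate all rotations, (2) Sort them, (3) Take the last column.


Rotations (sorted):
  0: $caacace -> last char: e
  1: aacace$c -> last char: c
  2: acace$ca -> last char: a
  3: ace$caac -> last char: c
  4: caacace$ -> last char: $
  5: cace$caa -> last char: a
  6: ce$caaca -> last char: a
  7: e$caacac -> last char: c


BWT = ecac$aac


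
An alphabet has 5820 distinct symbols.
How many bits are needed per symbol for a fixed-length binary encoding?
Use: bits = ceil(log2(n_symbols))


log2(5820) = 12.5068
Bracket: 2^12 = 4096 < 5820 <= 2^13 = 8192
So ceil(log2(5820)) = 13

bits = ceil(log2(5820)) = ceil(12.5068) = 13 bits


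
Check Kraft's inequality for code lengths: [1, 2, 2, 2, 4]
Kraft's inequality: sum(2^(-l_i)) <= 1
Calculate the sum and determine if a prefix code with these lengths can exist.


Sum = 2^(-1) + 2^(-2) + 2^(-2) + 2^(-2) + 2^(-4)
    = 0.5 + 0.25 + 0.25 + 0.25 + 0.0625
    = 21/16 = 1.3125
Since 1.3125 > 1, Kraft's inequality is NOT satisfied.
A prefix code with these lengths CANNOT exist.

Kraft sum = 1.3125. Not satisfied.


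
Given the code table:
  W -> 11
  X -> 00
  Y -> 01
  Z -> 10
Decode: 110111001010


Decoding:
11 -> W
01 -> Y
11 -> W
00 -> X
10 -> Z
10 -> Z


Result: WYWXZZ


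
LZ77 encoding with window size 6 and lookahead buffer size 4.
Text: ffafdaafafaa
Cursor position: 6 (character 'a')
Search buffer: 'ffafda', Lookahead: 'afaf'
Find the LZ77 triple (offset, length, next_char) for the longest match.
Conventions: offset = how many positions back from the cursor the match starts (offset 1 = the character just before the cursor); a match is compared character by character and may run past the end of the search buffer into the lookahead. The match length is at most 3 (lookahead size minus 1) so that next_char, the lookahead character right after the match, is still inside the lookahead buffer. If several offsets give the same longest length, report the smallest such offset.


Try each offset into the search buffer:
  offset=1 (pos 5, char 'a'): match length 1
  offset=2 (pos 4, char 'd'): match length 0
  offset=3 (pos 3, char 'f'): match length 0
  offset=4 (pos 2, char 'a'): match length 2
  offset=5 (pos 1, char 'f'): match length 0
  offset=6 (pos 0, char 'f'): match length 0
Longest match has length 2 at offset 4.
next_char = character at position 6 + 2 = 8 -> 'a'

Best match: offset=4, length=2 (matching 'af' starting at position 2)
LZ77 triple: (4, 2, 'a')


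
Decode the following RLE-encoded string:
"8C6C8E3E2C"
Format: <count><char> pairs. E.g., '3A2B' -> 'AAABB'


Expanding each <count><char> pair:
  8C -> 'CCCCCCCC'
  6C -> 'CCCCCC'
  8E -> 'EEEEEEEE'
  3E -> 'EEE'
  2C -> 'CC'

Decoded = CCCCCCCCCCCCCCEEEEEEEEEEECC


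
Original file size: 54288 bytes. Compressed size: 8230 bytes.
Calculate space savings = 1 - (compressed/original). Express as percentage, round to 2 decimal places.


ratio = compressed/original = 8230/54288 = 0.151599
savings = 1 - ratio = 1 - 0.151599 = 0.848401
as a percentage: 0.848401 * 100 = 84.84%

Space savings = 1 - 8230/54288 = 84.84%


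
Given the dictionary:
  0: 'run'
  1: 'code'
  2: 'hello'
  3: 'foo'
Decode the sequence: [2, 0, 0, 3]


Look up each index in the dictionary:
  2 -> 'hello'
  0 -> 'run'
  0 -> 'run'
  3 -> 'foo'

Decoded: "hello run run foo"


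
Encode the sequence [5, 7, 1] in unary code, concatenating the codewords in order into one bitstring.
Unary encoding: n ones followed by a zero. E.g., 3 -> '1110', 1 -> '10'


Encode each number as n ones followed by a terminating 0:
  5 -> 111110 (6 bits)
  7 -> 11111110 (8 bits)
  1 -> 10 (2 bits)
Total length = 6 + 8 + 2 = 16 bits.

Unary([5, 7, 1]) = 1111101111111010 (16 bits)


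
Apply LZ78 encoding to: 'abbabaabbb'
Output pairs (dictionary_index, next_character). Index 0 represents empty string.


LZ78 encoding steps:
Dictionary: {0: ''}
Step 1: w='' (idx 0), next='a' -> output (0, 'a'), add 'a' as idx 1
Step 2: w='' (idx 0), next='b' -> output (0, 'b'), add 'b' as idx 2
Step 3: w='b' (idx 2), next='a' -> output (2, 'a'), add 'ba' as idx 3
Step 4: w='ba' (idx 3), next='a' -> output (3, 'a'), add 'baa' as idx 4
Step 5: w='b' (idx 2), next='b' -> output (2, 'b'), add 'bb' as idx 5
Step 6: w='b' (idx 2), end of input -> output (2, '')


Encoded: [(0, 'a'), (0, 'b'), (2, 'a'), (3, 'a'), (2, 'b'), (2, '')]


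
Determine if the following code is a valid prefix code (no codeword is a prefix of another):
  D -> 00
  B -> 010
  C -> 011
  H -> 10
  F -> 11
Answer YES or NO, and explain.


Checking each pair (does one codeword prefix another?):
  D='00' vs B='010': no prefix
  D='00' vs C='011': no prefix
  D='00' vs H='10': no prefix
  D='00' vs F='11': no prefix
  B='010' vs D='00': no prefix
  B='010' vs C='011': no prefix
  B='010' vs H='10': no prefix
  B='010' vs F='11': no prefix
  C='011' vs D='00': no prefix
  C='011' vs B='010': no prefix
  C='011' vs H='10': no prefix
  C='011' vs F='11': no prefix
  H='10' vs D='00': no prefix
  H='10' vs B='010': no prefix
  H='10' vs C='011': no prefix
  H='10' vs F='11': no prefix
  F='11' vs D='00': no prefix
  F='11' vs B='010': no prefix
  F='11' vs C='011': no prefix
  F='11' vs H='10': no prefix
No violation found over all pairs.

YES -- this is a valid prefix code. No codeword is a prefix of any other codeword.


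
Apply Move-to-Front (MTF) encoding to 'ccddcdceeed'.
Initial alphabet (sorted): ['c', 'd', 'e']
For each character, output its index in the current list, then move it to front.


MTF encoding:
'c': index 0 in ['c', 'd', 'e'] -> ['c', 'd', 'e']
'c': index 0 in ['c', 'd', 'e'] -> ['c', 'd', 'e']
'd': index 1 in ['c', 'd', 'e'] -> ['d', 'c', 'e']
'd': index 0 in ['d', 'c', 'e'] -> ['d', 'c', 'e']
'c': index 1 in ['d', 'c', 'e'] -> ['c', 'd', 'e']
'd': index 1 in ['c', 'd', 'e'] -> ['d', 'c', 'e']
'c': index 1 in ['d', 'c', 'e'] -> ['c', 'd', 'e']
'e': index 2 in ['c', 'd', 'e'] -> ['e', 'c', 'd']
'e': index 0 in ['e', 'c', 'd'] -> ['e', 'c', 'd']
'e': index 0 in ['e', 'c', 'd'] -> ['e', 'c', 'd']
'd': index 2 in ['e', 'c', 'd'] -> ['d', 'e', 'c']


Output: [0, 0, 1, 0, 1, 1, 1, 2, 0, 0, 2]


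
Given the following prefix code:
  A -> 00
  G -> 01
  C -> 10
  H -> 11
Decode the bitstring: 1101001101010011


Decoding step by step:
Bits 11 -> H
Bits 01 -> G
Bits 00 -> A
Bits 11 -> H
Bits 01 -> G
Bits 01 -> G
Bits 00 -> A
Bits 11 -> H


Decoded message: HGAHGGAH


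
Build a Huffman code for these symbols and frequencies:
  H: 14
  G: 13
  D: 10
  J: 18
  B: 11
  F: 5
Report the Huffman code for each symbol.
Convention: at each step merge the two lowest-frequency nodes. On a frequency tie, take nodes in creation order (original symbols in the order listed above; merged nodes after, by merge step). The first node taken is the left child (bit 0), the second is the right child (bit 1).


Huffman tree construction:
Step 1: Merge F(5) + D(10) = 15
Step 2: Merge B(11) + G(13) = 24
Step 3: Merge H(14) + (F+D)(15) = 29
Step 4: Merge J(18) + (B+G)(24) = 42
Step 5: Merge (H+(F+D))(29) + (J+(B+G))(42) = 71
Read each symbol's code off the tree from the root (left child = 0, right child = 1).

Codes:
  H: 00 (length 2)
  G: 111 (length 3)
  D: 011 (length 3)
  J: 10 (length 2)
  B: 110 (length 3)
  F: 010 (length 3)
Average code length: 181/71 = 2.5493 bits/symbol


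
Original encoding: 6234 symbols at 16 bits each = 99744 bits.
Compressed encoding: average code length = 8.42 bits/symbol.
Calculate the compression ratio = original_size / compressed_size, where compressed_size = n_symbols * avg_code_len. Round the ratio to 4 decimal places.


original_size = n_symbols * orig_bits = 6234 * 16 = 99744 bits
compressed_size = n_symbols * avg_code_len = 6234 * 8.42 = 52490.28 bits
ratio = original_size / compressed_size = 99744 / 52490.28 = 1.9002

Compression ratio = 1.9002


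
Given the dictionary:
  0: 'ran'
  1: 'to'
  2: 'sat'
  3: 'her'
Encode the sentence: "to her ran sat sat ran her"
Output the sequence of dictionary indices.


Look up each word in the dictionary:
  'to' -> 1
  'her' -> 3
  'ran' -> 0
  'sat' -> 2
  'sat' -> 2
  'ran' -> 0
  'her' -> 3

Encoded: [1, 3, 0, 2, 2, 0, 3]


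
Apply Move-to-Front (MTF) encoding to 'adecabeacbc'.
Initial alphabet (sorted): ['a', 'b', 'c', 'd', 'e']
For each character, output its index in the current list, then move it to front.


MTF encoding:
'a': index 0 in ['a', 'b', 'c', 'd', 'e'] -> ['a', 'b', 'c', 'd', 'e']
'd': index 3 in ['a', 'b', 'c', 'd', 'e'] -> ['d', 'a', 'b', 'c', 'e']
'e': index 4 in ['d', 'a', 'b', 'c', 'e'] -> ['e', 'd', 'a', 'b', 'c']
'c': index 4 in ['e', 'd', 'a', 'b', 'c'] -> ['c', 'e', 'd', 'a', 'b']
'a': index 3 in ['c', 'e', 'd', 'a', 'b'] -> ['a', 'c', 'e', 'd', 'b']
'b': index 4 in ['a', 'c', 'e', 'd', 'b'] -> ['b', 'a', 'c', 'e', 'd']
'e': index 3 in ['b', 'a', 'c', 'e', 'd'] -> ['e', 'b', 'a', 'c', 'd']
'a': index 2 in ['e', 'b', 'a', 'c', 'd'] -> ['a', 'e', 'b', 'c', 'd']
'c': index 3 in ['a', 'e', 'b', 'c', 'd'] -> ['c', 'a', 'e', 'b', 'd']
'b': index 3 in ['c', 'a', 'e', 'b', 'd'] -> ['b', 'c', 'a', 'e', 'd']
'c': index 1 in ['b', 'c', 'a', 'e', 'd'] -> ['c', 'b', 'a', 'e', 'd']


Output: [0, 3, 4, 4, 3, 4, 3, 2, 3, 3, 1]


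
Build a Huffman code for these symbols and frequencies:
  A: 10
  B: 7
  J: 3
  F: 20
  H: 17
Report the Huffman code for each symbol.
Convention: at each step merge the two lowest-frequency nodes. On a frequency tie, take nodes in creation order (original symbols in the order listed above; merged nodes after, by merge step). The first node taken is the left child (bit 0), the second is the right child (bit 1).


Huffman tree construction:
Step 1: Merge J(3) + B(7) = 10
Step 2: Merge A(10) + (J+B)(10) = 20
Step 3: Merge H(17) + F(20) = 37
Step 4: Merge (A+(J+B))(20) + (H+F)(37) = 57
Read each symbol's code off the tree from the root (left child = 0, right child = 1).

Codes:
  A: 00 (length 2)
  B: 011 (length 3)
  J: 010 (length 3)
  F: 11 (length 2)
  H: 10 (length 2)
Average code length: 124/57 = 2.1754 bits/symbol


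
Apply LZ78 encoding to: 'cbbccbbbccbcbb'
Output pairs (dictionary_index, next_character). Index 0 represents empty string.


LZ78 encoding steps:
Dictionary: {0: ''}
Step 1: w='' (idx 0), next='c' -> output (0, 'c'), add 'c' as idx 1
Step 2: w='' (idx 0), next='b' -> output (0, 'b'), add 'b' as idx 2
Step 3: w='b' (idx 2), next='c' -> output (2, 'c'), add 'bc' as idx 3
Step 4: w='c' (idx 1), next='b' -> output (1, 'b'), add 'cb' as idx 4
Step 5: w='b' (idx 2), next='b' -> output (2, 'b'), add 'bb' as idx 5
Step 6: w='c' (idx 1), next='c' -> output (1, 'c'), add 'cc' as idx 6
Step 7: w='bc' (idx 3), next='b' -> output (3, 'b'), add 'bcb' as idx 7
Step 8: w='b' (idx 2), end of input -> output (2, '')


Encoded: [(0, 'c'), (0, 'b'), (2, 'c'), (1, 'b'), (2, 'b'), (1, 'c'), (3, 'b'), (2, '')]


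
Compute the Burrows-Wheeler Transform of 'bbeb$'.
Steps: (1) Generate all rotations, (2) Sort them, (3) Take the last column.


Rotations (sorted):
  0: $bbeb -> last char: b
  1: b$bbe -> last char: e
  2: bbeb$ -> last char: $
  3: beb$b -> last char: b
  4: eb$bb -> last char: b


BWT = be$bb


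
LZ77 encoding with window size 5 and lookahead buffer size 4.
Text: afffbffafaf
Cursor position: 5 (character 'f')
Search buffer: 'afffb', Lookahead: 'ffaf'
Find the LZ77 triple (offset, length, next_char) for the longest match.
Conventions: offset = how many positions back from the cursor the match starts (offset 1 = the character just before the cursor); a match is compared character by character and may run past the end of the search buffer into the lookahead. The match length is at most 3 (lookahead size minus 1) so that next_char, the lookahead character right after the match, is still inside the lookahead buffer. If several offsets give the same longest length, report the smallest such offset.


Try each offset into the search buffer:
  offset=1 (pos 4, char 'b'): match length 0
  offset=2 (pos 3, char 'f'): match length 1
  offset=3 (pos 2, char 'f'): match length 2
  offset=4 (pos 1, char 'f'): match length 2
  offset=5 (pos 0, char 'a'): match length 0
Longest match has length 2, found at offsets 3, 4; take the smallest, offset 3.
next_char = character at position 5 + 2 = 7 -> 'a'

Best match: offset=3, length=2 (matching 'ff' starting at position 2)
LZ77 triple: (3, 2, 'a')


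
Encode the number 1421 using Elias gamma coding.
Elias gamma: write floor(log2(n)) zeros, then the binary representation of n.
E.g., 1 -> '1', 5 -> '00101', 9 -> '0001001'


num_bits = floor(log2(1421)) + 1 = 11
leading_zeros = num_bits - 1 = 10
binary(1421) = 10110001101

Elias gamma(1421) = '0000000000' + '10110001101' = 000000000010110001101 (21 bits)


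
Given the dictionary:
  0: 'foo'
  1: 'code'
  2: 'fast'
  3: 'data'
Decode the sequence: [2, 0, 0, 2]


Look up each index in the dictionary:
  2 -> 'fast'
  0 -> 'foo'
  0 -> 'foo'
  2 -> 'fast'

Decoded: "fast foo foo fast"


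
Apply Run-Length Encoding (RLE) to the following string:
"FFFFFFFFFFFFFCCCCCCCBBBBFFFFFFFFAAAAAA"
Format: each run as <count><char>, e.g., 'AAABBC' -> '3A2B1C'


Scanning runs left to right:
  i=0: run of 'F' x 13 -> '13F'
  i=13: run of 'C' x 7 -> '7C'
  i=20: run of 'B' x 4 -> '4B'
  i=24: run of 'F' x 8 -> '8F'
  i=32: run of 'A' x 6 -> '6A'

RLE = 13F7C4B8F6A


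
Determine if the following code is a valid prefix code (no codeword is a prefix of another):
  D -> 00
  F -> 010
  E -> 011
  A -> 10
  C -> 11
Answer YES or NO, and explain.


Checking each pair (does one codeword prefix another?):
  D='00' vs F='010': no prefix
  D='00' vs E='011': no prefix
  D='00' vs A='10': no prefix
  D='00' vs C='11': no prefix
  F='010' vs D='00': no prefix
  F='010' vs E='011': no prefix
  F='010' vs A='10': no prefix
  F='010' vs C='11': no prefix
  E='011' vs D='00': no prefix
  E='011' vs F='010': no prefix
  E='011' vs A='10': no prefix
  E='011' vs C='11': no prefix
  A='10' vs D='00': no prefix
  A='10' vs F='010': no prefix
  A='10' vs E='011': no prefix
  A='10' vs C='11': no prefix
  C='11' vs D='00': no prefix
  C='11' vs F='010': no prefix
  C='11' vs E='011': no prefix
  C='11' vs A='10': no prefix
No violation found over all pairs.

YES -- this is a valid prefix code. No codeword is a prefix of any other codeword.


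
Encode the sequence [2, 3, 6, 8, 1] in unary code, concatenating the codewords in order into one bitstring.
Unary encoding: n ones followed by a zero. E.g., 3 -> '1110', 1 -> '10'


Encode each number as n ones followed by a terminating 0:
  2 -> 110 (3 bits)
  3 -> 1110 (4 bits)
  6 -> 1111110 (7 bits)
  8 -> 111111110 (9 bits)
  1 -> 10 (2 bits)
Total length = 3 + 4 + 7 + 9 + 2 = 25 bits.

Unary([2, 3, 6, 8, 1]) = 1101110111111011111111010 (25 bits)


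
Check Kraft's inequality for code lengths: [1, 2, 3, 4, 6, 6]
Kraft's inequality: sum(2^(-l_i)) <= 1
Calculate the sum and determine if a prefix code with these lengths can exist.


Sum = 2^(-1) + 2^(-2) + 2^(-3) + 2^(-4) + 2^(-6) + 2^(-6)
    = 0.5 + 0.25 + 0.125 + 0.0625 + 0.015625 + 0.015625
    = 62/64 = 0.96875
Since 0.96875 <= 1, Kraft's inequality IS satisfied.
A prefix code with these lengths CAN exist.

Kraft sum = 0.96875. Satisfied.


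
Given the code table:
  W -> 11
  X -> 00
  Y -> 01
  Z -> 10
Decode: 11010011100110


Decoding:
11 -> W
01 -> Y
00 -> X
11 -> W
10 -> Z
01 -> Y
10 -> Z


Result: WYXWZYZ


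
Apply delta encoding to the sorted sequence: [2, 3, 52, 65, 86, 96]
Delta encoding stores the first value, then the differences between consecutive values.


First value: 2
Deltas:
  3 - 2 = 1
  52 - 3 = 49
  65 - 52 = 13
  86 - 65 = 21
  96 - 86 = 10


Delta encoded: [2, 1, 49, 13, 21, 10]


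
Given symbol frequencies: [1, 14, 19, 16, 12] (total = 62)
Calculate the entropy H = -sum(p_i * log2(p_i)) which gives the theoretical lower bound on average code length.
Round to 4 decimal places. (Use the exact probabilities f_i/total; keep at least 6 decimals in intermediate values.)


Per-symbol terms -p_i * log2(p_i) with p_i = f_i/62:
  p = 1/62 = 0.016129: log2(p) = -5.954196, -p*log2(p) = 0.096035
  p = 14/62 = 0.225806: log2(p) = -2.146841, -p*log2(p) = 0.484771
  p = 19/62 = 0.306452: log2(p) = -1.706269, -p*log2(p) = 0.522889
  p = 16/62 = 0.258065: log2(p) = -1.954196, -p*log2(p) = 0.504309
  p = 12/62 = 0.193548: log2(p) = -2.369234, -p*log2(p) = 0.458561
H = 0.096035 + 0.484771 + 0.522889 + 0.504309 + 0.458561 = 2.066565

H = 2.0666 bits/symbol


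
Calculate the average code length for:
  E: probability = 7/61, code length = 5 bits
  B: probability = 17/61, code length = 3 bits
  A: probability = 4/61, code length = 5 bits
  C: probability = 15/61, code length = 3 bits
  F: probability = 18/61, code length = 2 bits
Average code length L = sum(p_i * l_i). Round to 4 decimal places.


Weighted contributions p_i * l_i:
  E: (7/61) * 5 = 35/61
  B: (17/61) * 3 = 51/61
  A: (4/61) * 5 = 20/61
  C: (15/61) * 3 = 45/61
  F: (18/61) * 2 = 36/61
Sum = (35 + 51 + 20 + 45 + 36)/61 = 187/61

L = 187/61 = 3.0656 bits/symbol


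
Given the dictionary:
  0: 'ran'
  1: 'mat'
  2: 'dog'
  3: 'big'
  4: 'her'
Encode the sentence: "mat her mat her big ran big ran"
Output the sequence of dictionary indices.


Look up each word in the dictionary:
  'mat' -> 1
  'her' -> 4
  'mat' -> 1
  'her' -> 4
  'big' -> 3
  'ran' -> 0
  'big' -> 3
  'ran' -> 0

Encoded: [1, 4, 1, 4, 3, 0, 3, 0]


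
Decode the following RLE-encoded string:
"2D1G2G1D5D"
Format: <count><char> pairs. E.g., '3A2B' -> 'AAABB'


Expanding each <count><char> pair:
  2D -> 'DD'
  1G -> 'G'
  2G -> 'GG'
  1D -> 'D'
  5D -> 'DDDDD'

Decoded = DDGGGDDDDDD


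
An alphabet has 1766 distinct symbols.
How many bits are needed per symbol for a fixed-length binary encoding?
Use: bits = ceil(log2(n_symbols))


log2(1766) = 10.7863
Bracket: 2^10 = 1024 < 1766 <= 2^11 = 2048
So ceil(log2(1766)) = 11

bits = ceil(log2(1766)) = ceil(10.7863) = 11 bits


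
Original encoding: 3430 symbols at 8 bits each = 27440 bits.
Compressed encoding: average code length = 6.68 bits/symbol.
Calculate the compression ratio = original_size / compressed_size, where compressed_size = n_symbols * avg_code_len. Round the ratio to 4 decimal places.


original_size = n_symbols * orig_bits = 3430 * 8 = 27440 bits
compressed_size = n_symbols * avg_code_len = 3430 * 6.68 = 22912.4 bits
ratio = original_size / compressed_size = 27440 / 22912.4 = 1.1976

Compression ratio = 1.1976


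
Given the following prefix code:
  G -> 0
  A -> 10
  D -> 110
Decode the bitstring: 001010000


Decoding step by step:
Bits 0 -> G
Bits 0 -> G
Bits 10 -> A
Bits 10 -> A
Bits 0 -> G
Bits 0 -> G
Bits 0 -> G


Decoded message: GGAAGGG


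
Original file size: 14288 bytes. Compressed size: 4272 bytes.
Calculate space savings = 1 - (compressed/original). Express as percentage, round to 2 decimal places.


ratio = compressed/original = 4272/14288 = 0.298992
savings = 1 - ratio = 1 - 0.298992 = 0.701008
as a percentage: 0.701008 * 100 = 70.1%

Space savings = 1 - 4272/14288 = 70.1%


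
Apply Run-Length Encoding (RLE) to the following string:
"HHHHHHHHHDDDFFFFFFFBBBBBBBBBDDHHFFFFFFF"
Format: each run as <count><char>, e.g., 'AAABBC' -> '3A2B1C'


Scanning runs left to right:
  i=0: run of 'H' x 9 -> '9H'
  i=9: run of 'D' x 3 -> '3D'
  i=12: run of 'F' x 7 -> '7F'
  i=19: run of 'B' x 9 -> '9B'
  i=28: run of 'D' x 2 -> '2D'
  i=30: run of 'H' x 2 -> '2H'
  i=32: run of 'F' x 7 -> '7F'

RLE = 9H3D7F9B2D2H7F


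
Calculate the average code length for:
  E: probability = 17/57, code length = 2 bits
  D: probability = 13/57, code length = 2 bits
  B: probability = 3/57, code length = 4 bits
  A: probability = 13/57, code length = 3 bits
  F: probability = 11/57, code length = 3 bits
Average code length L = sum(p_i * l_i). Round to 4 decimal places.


Weighted contributions p_i * l_i:
  E: (17/57) * 2 = 34/57
  D: (13/57) * 2 = 26/57
  B: (3/57) * 4 = 12/57
  A: (13/57) * 3 = 39/57
  F: (11/57) * 3 = 33/57
Sum = (34 + 26 + 12 + 39 + 33)/57 = 144/57

L = 144/57 = 2.5263 bits/symbol


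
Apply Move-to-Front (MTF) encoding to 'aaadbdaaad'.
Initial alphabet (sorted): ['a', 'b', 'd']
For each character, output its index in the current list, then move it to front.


MTF encoding:
'a': index 0 in ['a', 'b', 'd'] -> ['a', 'b', 'd']
'a': index 0 in ['a', 'b', 'd'] -> ['a', 'b', 'd']
'a': index 0 in ['a', 'b', 'd'] -> ['a', 'b', 'd']
'd': index 2 in ['a', 'b', 'd'] -> ['d', 'a', 'b']
'b': index 2 in ['d', 'a', 'b'] -> ['b', 'd', 'a']
'd': index 1 in ['b', 'd', 'a'] -> ['d', 'b', 'a']
'a': index 2 in ['d', 'b', 'a'] -> ['a', 'd', 'b']
'a': index 0 in ['a', 'd', 'b'] -> ['a', 'd', 'b']
'a': index 0 in ['a', 'd', 'b'] -> ['a', 'd', 'b']
'd': index 1 in ['a', 'd', 'b'] -> ['d', 'a', 'b']


Output: [0, 0, 0, 2, 2, 1, 2, 0, 0, 1]


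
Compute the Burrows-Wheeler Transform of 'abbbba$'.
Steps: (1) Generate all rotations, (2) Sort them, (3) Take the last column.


Rotations (sorted):
  0: $abbbba -> last char: a
  1: a$abbbb -> last char: b
  2: abbbba$ -> last char: $
  3: ba$abbb -> last char: b
  4: bba$abb -> last char: b
  5: bbba$ab -> last char: b
  6: bbbba$a -> last char: a


BWT = ab$bbba


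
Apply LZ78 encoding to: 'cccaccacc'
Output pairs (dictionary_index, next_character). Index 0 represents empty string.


LZ78 encoding steps:
Dictionary: {0: ''}
Step 1: w='' (idx 0), next='c' -> output (0, 'c'), add 'c' as idx 1
Step 2: w='c' (idx 1), next='c' -> output (1, 'c'), add 'cc' as idx 2
Step 3: w='' (idx 0), next='a' -> output (0, 'a'), add 'a' as idx 3
Step 4: w='cc' (idx 2), next='a' -> output (2, 'a'), add 'cca' as idx 4
Step 5: w='cc' (idx 2), end of input -> output (2, '')


Encoded: [(0, 'c'), (1, 'c'), (0, 'a'), (2, 'a'), (2, '')]


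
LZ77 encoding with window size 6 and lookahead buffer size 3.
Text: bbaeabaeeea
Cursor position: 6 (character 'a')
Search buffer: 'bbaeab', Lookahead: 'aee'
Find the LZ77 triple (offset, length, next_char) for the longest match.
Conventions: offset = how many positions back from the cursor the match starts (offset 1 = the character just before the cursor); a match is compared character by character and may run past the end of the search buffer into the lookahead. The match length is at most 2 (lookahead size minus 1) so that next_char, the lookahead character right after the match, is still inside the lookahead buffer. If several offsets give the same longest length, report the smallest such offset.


Try each offset into the search buffer:
  offset=1 (pos 5, char 'b'): match length 0
  offset=2 (pos 4, char 'a'): match length 1
  offset=3 (pos 3, char 'e'): match length 0
  offset=4 (pos 2, char 'a'): match length 2
  offset=5 (pos 1, char 'b'): match length 0
  offset=6 (pos 0, char 'b'): match length 0
Longest match has length 2 at offset 4.
next_char = character at position 6 + 2 = 8 -> 'e'

Best match: offset=4, length=2 (matching 'ae' starting at position 2)
LZ77 triple: (4, 2, 'e')


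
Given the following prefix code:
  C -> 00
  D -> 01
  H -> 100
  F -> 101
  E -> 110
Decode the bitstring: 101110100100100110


Decoding step by step:
Bits 101 -> F
Bits 110 -> E
Bits 100 -> H
Bits 100 -> H
Bits 100 -> H
Bits 110 -> E


Decoded message: FEHHHE


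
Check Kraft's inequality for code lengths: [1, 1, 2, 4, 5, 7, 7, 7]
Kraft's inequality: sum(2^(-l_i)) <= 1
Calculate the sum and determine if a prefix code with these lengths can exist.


Sum = 2^(-1) + 2^(-1) + 2^(-2) + 2^(-4) + 2^(-5) + 2^(-7) + 2^(-7) + 2^(-7)
    = 0.5 + 0.5 + 0.25 + 0.0625 + 0.03125 + 0.0078125 + 0.0078125 + 0.0078125
    = 175/128 = 1.3671875
Since 1.3671875 > 1, Kraft's inequality is NOT satisfied.
A prefix code with these lengths CANNOT exist.

Kraft sum = 1.3671875. Not satisfied.


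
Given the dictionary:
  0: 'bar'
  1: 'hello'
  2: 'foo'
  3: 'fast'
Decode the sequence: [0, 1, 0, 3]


Look up each index in the dictionary:
  0 -> 'bar'
  1 -> 'hello'
  0 -> 'bar'
  3 -> 'fast'

Decoded: "bar hello bar fast"


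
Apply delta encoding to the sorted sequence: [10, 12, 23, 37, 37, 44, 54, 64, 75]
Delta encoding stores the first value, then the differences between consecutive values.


First value: 10
Deltas:
  12 - 10 = 2
  23 - 12 = 11
  37 - 23 = 14
  37 - 37 = 0
  44 - 37 = 7
  54 - 44 = 10
  64 - 54 = 10
  75 - 64 = 11


Delta encoded: [10, 2, 11, 14, 0, 7, 10, 10, 11]


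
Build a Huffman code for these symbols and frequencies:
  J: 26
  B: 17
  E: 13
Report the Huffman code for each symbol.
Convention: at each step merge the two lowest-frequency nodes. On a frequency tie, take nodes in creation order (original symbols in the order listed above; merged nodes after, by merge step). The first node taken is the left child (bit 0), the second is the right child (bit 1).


Huffman tree construction:
Step 1: Merge E(13) + B(17) = 30
Step 2: Merge J(26) + (E+B)(30) = 56
Read each symbol's code off the tree from the root (left child = 0, right child = 1).

Codes:
  J: 0 (length 1)
  B: 11 (length 2)
  E: 10 (length 2)
Average code length: 86/56 = 1.5357 bits/symbol


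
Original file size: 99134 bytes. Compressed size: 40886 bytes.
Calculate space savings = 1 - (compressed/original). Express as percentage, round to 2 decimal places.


ratio = compressed/original = 40886/99134 = 0.412432
savings = 1 - ratio = 1 - 0.412432 = 0.587568
as a percentage: 0.587568 * 100 = 58.76%

Space savings = 1 - 40886/99134 = 58.76%


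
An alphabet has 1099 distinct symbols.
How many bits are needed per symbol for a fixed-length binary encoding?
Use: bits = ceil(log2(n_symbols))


log2(1099) = 10.102
Bracket: 2^10 = 1024 < 1099 <= 2^11 = 2048
So ceil(log2(1099)) = 11

bits = ceil(log2(1099)) = ceil(10.102) = 11 bits


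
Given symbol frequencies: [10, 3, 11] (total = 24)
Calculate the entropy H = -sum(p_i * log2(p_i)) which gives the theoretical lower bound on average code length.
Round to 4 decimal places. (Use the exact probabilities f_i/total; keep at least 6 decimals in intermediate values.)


Per-symbol terms -p_i * log2(p_i) with p_i = f_i/24:
  p = 10/24 = 0.416667: log2(p) = -1.263034, -p*log2(p) = 0.526264
  p = 3/24 = 0.125000: log2(p) = -3.000000, -p*log2(p) = 0.375000
  p = 11/24 = 0.458333: log2(p) = -1.125531, -p*log2(p) = 0.515868
H = 0.526264 + 0.375000 + 0.515868 = 1.417132

H = 1.4171 bits/symbol


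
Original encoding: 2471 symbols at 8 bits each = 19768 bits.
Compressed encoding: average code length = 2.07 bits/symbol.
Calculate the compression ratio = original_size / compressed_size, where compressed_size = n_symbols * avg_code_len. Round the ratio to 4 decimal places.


original_size = n_symbols * orig_bits = 2471 * 8 = 19768 bits
compressed_size = n_symbols * avg_code_len = 2471 * 2.07 = 5114.97 bits
ratio = original_size / compressed_size = 19768 / 5114.97 = 3.8647

Compression ratio = 3.8647


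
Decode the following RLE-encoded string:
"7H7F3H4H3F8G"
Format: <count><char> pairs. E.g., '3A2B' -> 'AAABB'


Expanding each <count><char> pair:
  7H -> 'HHHHHHH'
  7F -> 'FFFFFFF'
  3H -> 'HHH'
  4H -> 'HHHH'
  3F -> 'FFF'
  8G -> 'GGGGGGGG'

Decoded = HHHHHHHFFFFFFFHHHHHHHFFFGGGGGGGG


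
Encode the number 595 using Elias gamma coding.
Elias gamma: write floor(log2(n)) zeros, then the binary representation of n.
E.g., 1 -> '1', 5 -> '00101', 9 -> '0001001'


num_bits = floor(log2(595)) + 1 = 10
leading_zeros = num_bits - 1 = 9
binary(595) = 1001010011

Elias gamma(595) = '000000000' + '1001010011' = 0000000001001010011 (19 bits)


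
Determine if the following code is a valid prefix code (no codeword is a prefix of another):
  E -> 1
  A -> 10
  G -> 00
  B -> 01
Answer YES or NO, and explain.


Checking each pair (does one codeword prefix another?):
  E='1' vs A='10': prefix -- VIOLATION

NO -- this is NOT a valid prefix code. E (1) is a prefix of A (10).


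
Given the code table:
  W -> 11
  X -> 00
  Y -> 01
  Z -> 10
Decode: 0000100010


Decoding:
00 -> X
00 -> X
10 -> Z
00 -> X
10 -> Z


Result: XXZXZ


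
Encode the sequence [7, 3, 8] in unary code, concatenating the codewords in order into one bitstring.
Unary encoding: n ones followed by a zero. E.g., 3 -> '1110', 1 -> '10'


Encode each number as n ones followed by a terminating 0:
  7 -> 11111110 (8 bits)
  3 -> 1110 (4 bits)
  8 -> 111111110 (9 bits)
Total length = 8 + 4 + 9 = 21 bits.

Unary([7, 3, 8]) = 111111101110111111110 (21 bits)


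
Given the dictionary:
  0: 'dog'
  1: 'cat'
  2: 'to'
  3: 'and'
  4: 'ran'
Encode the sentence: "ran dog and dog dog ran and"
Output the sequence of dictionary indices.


Look up each word in the dictionary:
  'ran' -> 4
  'dog' -> 0
  'and' -> 3
  'dog' -> 0
  'dog' -> 0
  'ran' -> 4
  'and' -> 3

Encoded: [4, 0, 3, 0, 0, 4, 3]


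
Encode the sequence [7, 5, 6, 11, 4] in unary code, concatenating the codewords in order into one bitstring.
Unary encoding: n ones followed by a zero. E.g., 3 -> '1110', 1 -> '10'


Encode each number as n ones followed by a terminating 0:
  7 -> 11111110 (8 bits)
  5 -> 111110 (6 bits)
  6 -> 1111110 (7 bits)
  11 -> 111111111110 (12 bits)
  4 -> 11110 (5 bits)
Total length = 8 + 6 + 7 + 12 + 5 = 38 bits.

Unary([7, 5, 6, 11, 4]) = 11111110111110111111011111111111011110 (38 bits)


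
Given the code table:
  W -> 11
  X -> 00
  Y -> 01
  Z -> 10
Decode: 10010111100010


Decoding:
10 -> Z
01 -> Y
01 -> Y
11 -> W
10 -> Z
00 -> X
10 -> Z


Result: ZYYWZXZ


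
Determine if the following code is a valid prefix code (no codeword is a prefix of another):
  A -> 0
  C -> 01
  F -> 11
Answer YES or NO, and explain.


Checking each pair (does one codeword prefix another?):
  A='0' vs C='01': prefix -- VIOLATION

NO -- this is NOT a valid prefix code. A (0) is a prefix of C (01).


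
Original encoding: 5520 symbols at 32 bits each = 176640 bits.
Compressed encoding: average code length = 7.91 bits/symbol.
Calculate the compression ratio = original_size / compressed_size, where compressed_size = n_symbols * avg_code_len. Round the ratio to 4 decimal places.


original_size = n_symbols * orig_bits = 5520 * 32 = 176640 bits
compressed_size = n_symbols * avg_code_len = 5520 * 7.91 = 43663.2 bits
ratio = original_size / compressed_size = 176640 / 43663.2 = 4.0455

Compression ratio = 4.0455


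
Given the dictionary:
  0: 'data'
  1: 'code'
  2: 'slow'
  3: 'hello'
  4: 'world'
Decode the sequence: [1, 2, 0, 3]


Look up each index in the dictionary:
  1 -> 'code'
  2 -> 'slow'
  0 -> 'data'
  3 -> 'hello'

Decoded: "code slow data hello"


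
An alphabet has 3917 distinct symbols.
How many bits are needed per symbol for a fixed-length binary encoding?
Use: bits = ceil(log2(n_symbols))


log2(3917) = 11.9355
Bracket: 2^11 = 2048 < 3917 <= 2^12 = 4096
So ceil(log2(3917)) = 12

bits = ceil(log2(3917)) = ceil(11.9355) = 12 bits


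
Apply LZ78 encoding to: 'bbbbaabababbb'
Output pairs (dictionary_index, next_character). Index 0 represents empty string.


LZ78 encoding steps:
Dictionary: {0: ''}
Step 1: w='' (idx 0), next='b' -> output (0, 'b'), add 'b' as idx 1
Step 2: w='b' (idx 1), next='b' -> output (1, 'b'), add 'bb' as idx 2
Step 3: w='b' (idx 1), next='a' -> output (1, 'a'), add 'ba' as idx 3
Step 4: w='' (idx 0), next='a' -> output (0, 'a'), add 'a' as idx 4
Step 5: w='ba' (idx 3), next='b' -> output (3, 'b'), add 'bab' as idx 5
Step 6: w='a' (idx 4), next='b' -> output (4, 'b'), add 'ab' as idx 6
Step 7: w='bb' (idx 2), end of input -> output (2, '')


Encoded: [(0, 'b'), (1, 'b'), (1, 'a'), (0, 'a'), (3, 'b'), (4, 'b'), (2, '')]


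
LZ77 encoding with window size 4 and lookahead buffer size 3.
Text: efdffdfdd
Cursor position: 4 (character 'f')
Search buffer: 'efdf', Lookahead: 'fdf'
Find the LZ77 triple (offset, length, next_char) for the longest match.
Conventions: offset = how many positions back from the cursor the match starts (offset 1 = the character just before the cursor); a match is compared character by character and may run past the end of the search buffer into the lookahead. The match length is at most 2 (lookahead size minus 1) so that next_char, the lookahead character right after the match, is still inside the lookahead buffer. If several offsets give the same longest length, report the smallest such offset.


Try each offset into the search buffer:
  offset=1 (pos 3, char 'f'): match length 1
  offset=2 (pos 2, char 'd'): match length 0
  offset=3 (pos 1, char 'f'): match length 2
  offset=4 (pos 0, char 'e'): match length 0
Longest match has length 2 at offset 3.
next_char = character at position 4 + 2 = 6 -> 'f'

Best match: offset=3, length=2 (matching 'fd' starting at position 1)
LZ77 triple: (3, 2, 'f')


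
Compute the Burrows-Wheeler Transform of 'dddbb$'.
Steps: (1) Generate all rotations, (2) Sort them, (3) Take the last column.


Rotations (sorted):
  0: $dddbb -> last char: b
  1: b$dddb -> last char: b
  2: bb$ddd -> last char: d
  3: dbb$dd -> last char: d
  4: ddbb$d -> last char: d
  5: dddbb$ -> last char: $


BWT = bbddd$


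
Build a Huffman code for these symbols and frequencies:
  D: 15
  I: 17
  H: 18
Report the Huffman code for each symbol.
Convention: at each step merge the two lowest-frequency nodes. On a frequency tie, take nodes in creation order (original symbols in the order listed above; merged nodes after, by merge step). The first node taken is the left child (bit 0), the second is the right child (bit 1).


Huffman tree construction:
Step 1: Merge D(15) + I(17) = 32
Step 2: Merge H(18) + (D+I)(32) = 50
Read each symbol's code off the tree from the root (left child = 0, right child = 1).

Codes:
  D: 10 (length 2)
  I: 11 (length 2)
  H: 0 (length 1)
Average code length: 82/50 = 1.6400 bits/symbol


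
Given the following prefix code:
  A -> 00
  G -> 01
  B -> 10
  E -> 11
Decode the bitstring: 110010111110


Decoding step by step:
Bits 11 -> E
Bits 00 -> A
Bits 10 -> B
Bits 11 -> E
Bits 11 -> E
Bits 10 -> B


Decoded message: EABEEB


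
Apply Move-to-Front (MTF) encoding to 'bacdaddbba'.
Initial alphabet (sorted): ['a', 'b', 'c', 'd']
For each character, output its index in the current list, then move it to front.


MTF encoding:
'b': index 1 in ['a', 'b', 'c', 'd'] -> ['b', 'a', 'c', 'd']
'a': index 1 in ['b', 'a', 'c', 'd'] -> ['a', 'b', 'c', 'd']
'c': index 2 in ['a', 'b', 'c', 'd'] -> ['c', 'a', 'b', 'd']
'd': index 3 in ['c', 'a', 'b', 'd'] -> ['d', 'c', 'a', 'b']
'a': index 2 in ['d', 'c', 'a', 'b'] -> ['a', 'd', 'c', 'b']
'd': index 1 in ['a', 'd', 'c', 'b'] -> ['d', 'a', 'c', 'b']
'd': index 0 in ['d', 'a', 'c', 'b'] -> ['d', 'a', 'c', 'b']
'b': index 3 in ['d', 'a', 'c', 'b'] -> ['b', 'd', 'a', 'c']
'b': index 0 in ['b', 'd', 'a', 'c'] -> ['b', 'd', 'a', 'c']
'a': index 2 in ['b', 'd', 'a', 'c'] -> ['a', 'b', 'd', 'c']


Output: [1, 1, 2, 3, 2, 1, 0, 3, 0, 2]


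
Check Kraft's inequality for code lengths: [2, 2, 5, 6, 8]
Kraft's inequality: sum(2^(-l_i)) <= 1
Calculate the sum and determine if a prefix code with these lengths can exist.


Sum = 2^(-2) + 2^(-2) + 2^(-5) + 2^(-6) + 2^(-8)
    = 0.25 + 0.25 + 0.03125 + 0.015625 + 0.00390625
    = 141/256 = 0.55078125
Since 0.55078125 <= 1, Kraft's inequality IS satisfied.
A prefix code with these lengths CAN exist.

Kraft sum = 0.55078125. Satisfied.


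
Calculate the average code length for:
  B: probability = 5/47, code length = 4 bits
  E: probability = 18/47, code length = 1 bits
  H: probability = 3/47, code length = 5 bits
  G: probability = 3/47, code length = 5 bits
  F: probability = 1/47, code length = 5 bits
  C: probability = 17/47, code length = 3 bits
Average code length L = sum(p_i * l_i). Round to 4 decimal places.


Weighted contributions p_i * l_i:
  B: (5/47) * 4 = 20/47
  E: (18/47) * 1 = 18/47
  H: (3/47) * 5 = 15/47
  G: (3/47) * 5 = 15/47
  F: (1/47) * 5 = 5/47
  C: (17/47) * 3 = 51/47
Sum = (20 + 18 + 15 + 15 + 5 + 51)/47 = 124/47

L = 124/47 = 2.6383 bits/symbol


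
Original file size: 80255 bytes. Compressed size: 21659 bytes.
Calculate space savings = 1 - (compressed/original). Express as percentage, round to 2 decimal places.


ratio = compressed/original = 21659/80255 = 0.269877
savings = 1 - ratio = 1 - 0.269877 = 0.730123
as a percentage: 0.730123 * 100 = 73.01%

Space savings = 1 - 21659/80255 = 73.01%


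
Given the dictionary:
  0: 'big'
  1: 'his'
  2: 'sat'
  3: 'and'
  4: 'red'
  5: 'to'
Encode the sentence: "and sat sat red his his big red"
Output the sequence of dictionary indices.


Look up each word in the dictionary:
  'and' -> 3
  'sat' -> 2
  'sat' -> 2
  'red' -> 4
  'his' -> 1
  'his' -> 1
  'big' -> 0
  'red' -> 4

Encoded: [3, 2, 2, 4, 1, 1, 0, 4]
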